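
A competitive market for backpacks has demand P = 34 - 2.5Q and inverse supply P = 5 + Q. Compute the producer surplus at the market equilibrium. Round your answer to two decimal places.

Setting demand equal to supply, 29 = 3.5Q, so Q* = 8.2857 and P* = 13.2857.
Producer surplus is the triangle above supply below P*: (1/2)(8.2857)(13.2857 - 5) = (1/2)(8.2857)(8.2857) = 34.3265.

34.33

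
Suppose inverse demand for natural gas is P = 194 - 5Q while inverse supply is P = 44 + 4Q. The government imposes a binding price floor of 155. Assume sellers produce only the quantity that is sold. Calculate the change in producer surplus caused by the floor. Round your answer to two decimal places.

Free-market equilibrium: 194 - 5Q = 44 + 4Q gives Q* = 16.6667, P* = 110.6667.
At the floor price 155, quantity demanded is (194 - 155)/5 = 7.8; demand is the short side, so Q = 7.8 trades at P = 155.
PS goes from (1/2)(16.6667)(66.6667) = 555.5556 to 744.12 (computed as (155 - 44)(7.8) - (1/2)(4)(7.8)^2), a change of 188.5644.

188.56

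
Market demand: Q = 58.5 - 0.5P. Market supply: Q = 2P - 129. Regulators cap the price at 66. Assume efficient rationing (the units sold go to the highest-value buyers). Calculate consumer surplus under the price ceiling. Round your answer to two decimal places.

144.00

Rewriting demand in inverse form: P = 117 - 2Q.
Rewriting supply in inverse form: P = 64.5 + 0.5Q.
Free-market equilibrium: 117 - 2Q = 64.5 + 0.5Q gives Q* = 21, P* = 75.
At P = 66, sellers supply (66 - 64.5)/0.5 = 3 while buyers want more, so the quantity traded is 3 at price 66.
The demand price at Q = 3 is 111. CS is the trapezoid between demand and 66 over [0, 3]: (1/2)[(117 - 66) + (111 - 66)](3) = 144.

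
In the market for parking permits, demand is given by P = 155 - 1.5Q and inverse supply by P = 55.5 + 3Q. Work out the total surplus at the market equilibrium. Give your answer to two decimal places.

1100.03

Set 155 - 1.5Q = 55.5 + 3Q, which gives 99.5 = 4.5Q, so Q* = 22.1111 and P* = 155 - 1.5(22.1111) = 121.8333.
CS = (1/2)(22.1111)(33.1667) = 366.6759 and PS = (1/2)(22.1111)(66.3333) = 733.3519, so total surplus = 1100.0278.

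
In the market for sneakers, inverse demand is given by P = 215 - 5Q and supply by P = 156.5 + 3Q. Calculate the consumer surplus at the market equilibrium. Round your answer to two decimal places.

133.68

Equilibrium: 215 - 5Q = 156.5 + 3Q, so Q* = 7.3125 and P* = 178.4375.
Consumer surplus is the triangle under demand above P*: (1/2)(7.3125)(215 - 178.4375) = (1/2)(7.3125)(36.5625) = 133.6816.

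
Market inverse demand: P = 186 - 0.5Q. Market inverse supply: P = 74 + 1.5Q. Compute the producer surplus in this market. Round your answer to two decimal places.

2352.00

Setting demand equal to supply, 112 = 2Q, so Q* = 56 and P* = 158.
The supply curve's price intercept is 74, so PS = (1/2)(Q*)(P* - 74) = (1/2)(56)(84) = 2352.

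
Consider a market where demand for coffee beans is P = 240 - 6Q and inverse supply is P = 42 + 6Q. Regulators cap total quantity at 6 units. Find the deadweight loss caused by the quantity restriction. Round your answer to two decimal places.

661.50

Unrestricted equilibrium: Q* = (240 - 42)/(6 + 6) = 16.5.
At Q = 6 the demand price is 240 - 6(6) = 204 and the supply price is 42 + 6(6) = 78.
DWL = (1/2)(gap between curves at 6) x (Q* - 6) = (1/2)(126)(10.5) = 661.5.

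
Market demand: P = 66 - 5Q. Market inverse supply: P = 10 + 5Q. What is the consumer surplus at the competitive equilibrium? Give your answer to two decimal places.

78.40

Equilibrium: 66 - 5Q = 10 + 5Q, so Q* = 5.6 and P* = 38.
CS is the area between the demand curve and P* from 0 to Q*: (1/2)(5.6)(28) = 78.4.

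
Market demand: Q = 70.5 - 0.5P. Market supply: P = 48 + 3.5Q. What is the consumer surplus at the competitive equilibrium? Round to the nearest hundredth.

285.92

Rewriting demand in inverse form: P = 141 - 2Q.
Equilibrium: 141 - 2Q = 48 + 3.5Q, so Q* = 16.9091 and P* = 107.1818.
Consumer surplus is the triangle under demand above P*: (1/2)(16.9091)(141 - 107.1818) = (1/2)(16.9091)(33.8182) = 285.9174.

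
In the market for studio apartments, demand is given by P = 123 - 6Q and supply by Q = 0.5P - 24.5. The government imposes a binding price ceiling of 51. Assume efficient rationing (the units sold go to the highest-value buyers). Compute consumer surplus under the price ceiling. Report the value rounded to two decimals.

69.00

Rewriting supply in inverse form: P = 49 + 2Q.
Without the control, 123 - 6Q = 49 + 2Q so Q* = 9.25 and P* = 67.5.
At P = 51, sellers supply (51 - 49)/2 = 1 while buyers want more, so the quantity traded is 1 at price 51.
The demand price at Q = 1 is 117. CS is the trapezoid between demand and 51 over [0, 1]: (1/2)[(123 - 51) + (117 - 51)](1) = 69.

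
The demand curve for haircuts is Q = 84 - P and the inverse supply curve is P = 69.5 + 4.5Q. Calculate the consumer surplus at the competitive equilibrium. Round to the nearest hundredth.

Rewriting demand in inverse form: P = 84 - Q.
Set 84 - Q = 69.5 + 4.5Q, which gives 14.5 = 5.5Q, so Q* = 2.6364 and P* = 84 - (2.6364) = 81.3636.
CS is the area between the demand curve and P* from 0 to Q*: (1/2)(2.6364)(2.6364) = 3.4752.

3.48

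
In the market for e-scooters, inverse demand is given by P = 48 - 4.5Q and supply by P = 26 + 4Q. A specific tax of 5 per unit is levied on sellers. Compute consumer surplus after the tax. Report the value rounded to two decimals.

9.00

Pre-tax equilibrium: 48 - 4.5Q = 26 + 4Q gives Q* = 2.5882, P* = 36.3529.
With the tax, sellers need 5 more per unit: 48 - 4.5Q = 26 + 4Q + 5, so Q_t = 2. Buyers pay P_b = 39; sellers receive P_s = P_b - 5 = 34.
CS = (1/2)(Q_t)(48 - P_b) = (1/2)(2)(9) = 9.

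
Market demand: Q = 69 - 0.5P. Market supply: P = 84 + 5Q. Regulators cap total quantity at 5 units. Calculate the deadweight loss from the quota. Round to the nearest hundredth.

25.79

Rewriting demand in inverse form: P = 138 - 2Q.
Without the quota, 138 - 2Q = 84 + 5Q gives Q* = 7.7143.
At Q = 5 the demand price is 138 - 2(5) = 128 and the supply price is 84 + 5(5) = 109.
Deadweight loss is the triangle between the curves from 5 to 7.7143: (1/2)(128 - 109)(7.7143 - 5) = 25.7857.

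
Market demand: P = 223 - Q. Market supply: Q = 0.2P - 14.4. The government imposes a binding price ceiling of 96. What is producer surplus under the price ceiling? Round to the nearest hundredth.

Rewriting supply in inverse form: P = 72 + 5Q.
Without the control, 223 - Q = 72 + 5Q so Q* = 25.1667 and P* = 197.8333.
At the ceiling price 96, quantity supplied is (96 - 72)/5 = 4.8; supply is the short side, so Q = 4.8 trades at P = 96.
PS is the triangle above supply below 96: (1/2)(4.8)(96 - 72) = 57.6.

57.60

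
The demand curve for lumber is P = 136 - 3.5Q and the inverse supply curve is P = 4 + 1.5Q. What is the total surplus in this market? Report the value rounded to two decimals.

Setting demand equal to supply, 132 = 5Q, so Q* = 26.4 and P* = 43.6.
Total surplus is the full triangle between the curves from 0 to Q*: (1/2)(26.4)(136 - 4) = 1742.4.

1742.40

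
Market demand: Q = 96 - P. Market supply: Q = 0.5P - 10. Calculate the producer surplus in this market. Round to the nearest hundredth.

641.78

Rewriting demand in inverse form: P = 96 - Q.
Rewriting supply in inverse form: P = 20 + 2Q.
Setting demand equal to supply, 76 = 3Q, so Q* = 25.3333 and P* = 70.6667.
PS is the area between P* and the supply curve from 0 to Q*: (1/2)(25.3333)(50.6667) = 641.7778.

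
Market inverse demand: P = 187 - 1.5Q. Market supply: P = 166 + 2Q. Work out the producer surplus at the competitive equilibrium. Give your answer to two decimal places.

Setting demand equal to supply, 21 = 3.5Q, so Q* = 6 and P* = 178.
Producer surplus is the triangle above supply below P*: (1/2)(6)(178 - 166) = (1/2)(6)(12) = 36.

36.00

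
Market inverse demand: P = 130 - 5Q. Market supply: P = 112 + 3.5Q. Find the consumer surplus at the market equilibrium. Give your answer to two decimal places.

11.21

Setting demand equal to supply, 18 = 8.5Q, so Q* = 2.1176 and P* = 119.4118.
CS is the area between the demand curve and P* from 0 to Q*: (1/2)(2.1176)(10.5882) = 11.2111.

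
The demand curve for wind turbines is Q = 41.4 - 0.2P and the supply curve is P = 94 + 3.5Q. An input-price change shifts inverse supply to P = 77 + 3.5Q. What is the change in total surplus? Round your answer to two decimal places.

Rewriting demand in inverse form: P = 207 - 5Q.
Initial equilibrium: Q_0 = 13.2941, P_0 = 140.5294; CS_0 = (1/2)(13.2941)(66.4706) = 441.8339, PS_0 = (1/2)(13.2941)(46.5294) = 309.2837.
New equilibrium: 207 - 5Q = 77 + 3.5Q gives Q_1 = 15.2941, P_1 = 130.5294; CS_1 = 584.7751, PS_1 = 409.3426.
Change in total surplus = (584.7751 + 409.3426) - (441.8339 + 309.2837) = 243.

243.00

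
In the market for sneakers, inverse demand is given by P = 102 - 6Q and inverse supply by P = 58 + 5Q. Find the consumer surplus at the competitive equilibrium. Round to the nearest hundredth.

48.00

Setting demand equal to supply, 44 = 11Q, so Q* = 4 and P* = 78.
CS is the area between the demand curve and P* from 0 to Q*: (1/2)(4)(24) = 48.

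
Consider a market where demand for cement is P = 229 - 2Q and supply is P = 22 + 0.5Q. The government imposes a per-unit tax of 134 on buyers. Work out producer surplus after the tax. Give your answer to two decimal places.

Pre-tax equilibrium: 229 - 2Q = 22 + 0.5Q gives Q* = 82.8, P* = 63.4.
With the tax, buyers' net willingness to pay falls by 134: (229 - 134) - 2Q = 22 + 0.5Q, so Q_t = 29.2. Buyers pay P_b = 170.6; sellers receive P_s = P_b - 134 = 36.6.
Producer surplus is the triangle above supply below P_s: (1/2)(29.2)(36.6 - 22) = 213.16.

213.16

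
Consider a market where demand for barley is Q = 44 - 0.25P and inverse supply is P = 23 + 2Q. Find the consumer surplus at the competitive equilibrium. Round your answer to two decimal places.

Rewriting demand in inverse form: P = 176 - 4Q.
Set 176 - 4Q = 23 + 2Q, which gives 153 = 6Q, so Q* = 25.5 and P* = 176 - 4(25.5) = 74.
Consumer surplus is the triangle under demand above P*: (1/2)(25.5)(176 - 74) = (1/2)(25.5)(102) = 1300.5.

1300.50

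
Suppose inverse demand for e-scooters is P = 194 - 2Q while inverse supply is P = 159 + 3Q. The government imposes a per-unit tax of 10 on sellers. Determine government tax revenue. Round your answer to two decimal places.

Without the tax, 194 - 2Q = 159 + 3Q so Q* = 7 and P* = 180.
With the tax, sellers need 10 more per unit: 194 - 2Q = 159 + 3Q + 10, so Q_t = 5. Buyers pay P_b = 184; sellers receive P_s = P_b - 10 = 174.
Revenue is the tax times quantity traded: 10 x 5 = 50.

50.00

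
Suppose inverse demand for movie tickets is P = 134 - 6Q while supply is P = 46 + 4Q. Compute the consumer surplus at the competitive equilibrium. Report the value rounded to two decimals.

Equilibrium: 134 - 6Q = 46 + 4Q, so Q* = 8.8 and P* = 81.2.
Consumer surplus is the triangle under demand above P*: (1/2)(8.8)(134 - 81.2) = (1/2)(8.8)(52.8) = 232.32.

232.32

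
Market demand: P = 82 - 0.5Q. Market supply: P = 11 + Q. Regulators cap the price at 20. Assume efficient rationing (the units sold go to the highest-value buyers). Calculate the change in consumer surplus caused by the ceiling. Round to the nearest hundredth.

Without the control, 82 - 0.5Q = 11 + Q so Q* = 47.3333 and P* = 58.3333.
At P = 20, sellers supply (20 - 11)/1 = 9 while buyers want more, so the quantity traded is 9 at price 20.
CS goes from (1/2)(47.3333)(23.6667) = 560.1111 to 537.75 (computed as (82 - 20)(9) - (1/2)(0.5)(9)^2), a change of -22.3611.

-22.36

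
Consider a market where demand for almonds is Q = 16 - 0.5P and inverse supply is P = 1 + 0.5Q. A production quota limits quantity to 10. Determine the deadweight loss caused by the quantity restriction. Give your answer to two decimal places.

Rewriting demand in inverse form: P = 32 - 2Q.
Without the quota, 32 - 2Q = 1 + 0.5Q gives Q* = 12.4.
At Q = 10 the demand price is 32 - 2(10) = 12 and the supply price is 1 + 0.5(10) = 6.
Deadweight loss is the triangle between the curves from 10 to 12.4: (1/2)(12 - 6)(12.4 - 10) = 7.2.

7.20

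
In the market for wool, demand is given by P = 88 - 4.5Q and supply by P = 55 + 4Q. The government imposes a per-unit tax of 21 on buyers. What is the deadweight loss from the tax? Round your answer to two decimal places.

25.94

Without the tax, 88 - 4.5Q = 55 + 4Q so Q* = 3.8824 and P* = 70.5294.
A tax on buyers shifts demand down by 21: (88 - 21) - 4.5Q = 55 + 4Q, so Q_t = 1.4118. Buyers pay P_b = 81.6471; sellers receive P_s = P_b - 21 = 60.6471.
Deadweight loss is the triangle between the curves from Q_t to Q*: (1/2)(3.8824 - 1.4118)(21) = 25.9412.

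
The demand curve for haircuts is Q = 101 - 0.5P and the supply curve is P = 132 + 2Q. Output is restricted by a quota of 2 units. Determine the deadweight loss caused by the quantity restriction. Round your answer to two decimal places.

480.50

Rewriting demand in inverse form: P = 202 - 2Q.
Unrestricted equilibrium: Q* = (202 - 132)/(2 + 2) = 17.5.
At Q = 2 the demand price is 202 - 2(2) = 198 and the supply price is 132 + 2(2) = 136.
DWL = (1/2)(gap between curves at 2) x (Q* - 2) = (1/2)(62)(15.5) = 480.5.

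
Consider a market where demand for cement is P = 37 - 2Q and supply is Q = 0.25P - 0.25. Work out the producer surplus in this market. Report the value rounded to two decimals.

Rewriting supply in inverse form: P = 1 + 4Q.
Setting demand equal to supply, 36 = 6Q, so Q* = 6 and P* = 25.
Producer surplus is the triangle above supply below P*: (1/2)(6)(25 - 1) = (1/2)(6)(24) = 72.

72.00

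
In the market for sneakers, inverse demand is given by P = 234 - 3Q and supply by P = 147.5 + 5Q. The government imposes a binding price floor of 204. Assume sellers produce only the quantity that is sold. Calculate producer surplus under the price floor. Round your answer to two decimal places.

Free-market equilibrium: 234 - 3Q = 147.5 + 5Q gives Q* = 10.8125, P* = 201.5625.
At the floor price 204, quantity demanded is (234 - 204)/3 = 10; demand is the short side, so Q = 10 trades at P = 204.
The supply price at Q = 10 is 197.5. PS is the trapezoid between 204 and supply over [0, 10]: (1/2)[(204 - 147.5) + (204 - 197.5)](10) = 315.

315.00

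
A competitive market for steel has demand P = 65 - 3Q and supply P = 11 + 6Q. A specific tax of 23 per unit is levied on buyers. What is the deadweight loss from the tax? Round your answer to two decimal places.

Pre-tax equilibrium: 65 - 3Q = 11 + 6Q gives Q* = 6, P* = 47.
A tax on buyers shifts demand down by 23: (65 - 23) - 3Q = 11 + 6Q, so Q_t = 3.4444. Buyers pay P_b = 54.6667; sellers receive P_s = P_b - 23 = 31.6667.
Deadweight loss is the triangle between the curves from Q_t to Q*: (1/2)(6 - 3.4444)(23) = 29.3889.

29.39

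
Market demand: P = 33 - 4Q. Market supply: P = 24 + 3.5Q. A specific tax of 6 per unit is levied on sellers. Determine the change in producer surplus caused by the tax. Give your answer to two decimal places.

-2.24

Pre-tax equilibrium: 33 - 4Q = 24 + 3.5Q gives Q* = 1.2, P* = 28.2.
A tax on sellers shifts supply up by 6: 33 - 4Q = 24 + 3.5Q + 6, so Q_t = 0.4. Buyers pay P_b = 31.4; sellers receive P_s = P_b - 6 = 25.4.
PS falls from (1/2)(1.2)(4.2) = 2.52 to (1/2)(0.4)(1.4) = 0.28, a change of -2.24.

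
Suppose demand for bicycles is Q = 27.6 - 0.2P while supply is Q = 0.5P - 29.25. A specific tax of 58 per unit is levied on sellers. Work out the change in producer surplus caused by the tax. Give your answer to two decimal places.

Rewriting demand in inverse form: P = 138 - 5Q.
Rewriting supply in inverse form: P = 58.5 + 2Q.
Pre-tax equilibrium: 138 - 5Q = 58.5 + 2Q gives Q* = 11.3571, P* = 81.2143.
A tax on sellers shifts supply up by 58: 138 - 5Q = 58.5 + 2Q + 58, so Q_t = 3.0714. Buyers pay P_b = 122.6429; sellers receive P_s = P_b - 58 = 64.6429.
PS falls from (1/2)(11.3571)(22.7143) = 128.9847 to (1/2)(3.0714)(6.1429) = 9.4337, a change of -119.551.

-119.55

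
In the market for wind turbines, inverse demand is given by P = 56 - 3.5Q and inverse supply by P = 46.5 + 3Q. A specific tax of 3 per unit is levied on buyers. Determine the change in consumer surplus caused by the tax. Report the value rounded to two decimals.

Without the tax, 56 - 3.5Q = 46.5 + 3Q so Q* = 1.4615 and P* = 50.8846.
With the tax, buyers' net willingness to pay falls by 3: (56 - 3) - 3.5Q = 46.5 + 3Q, so Q_t = 1. Buyers pay P_b = 52.5; sellers receive P_s = P_b - 3 = 49.5.
CS falls from (1/2)(1.4615)(5.1154) = 3.7382 to (1/2)(1)(3.5) = 1.75, a change of -1.9882.

-1.99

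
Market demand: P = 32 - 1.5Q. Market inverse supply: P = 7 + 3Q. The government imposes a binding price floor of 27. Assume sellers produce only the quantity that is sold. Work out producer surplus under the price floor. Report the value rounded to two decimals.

Free-market equilibrium: 32 - 1.5Q = 7 + 3Q gives Q* = 5.5556, P* = 23.6667.
At P = 27, buyers demand (32 - 27)/1.5 = 3.3333 while sellers would supply more, so the quantity traded is 3.3333 at price 27.
The supply price at Q = 3.3333 is 17. PS is the trapezoid between 27 and supply over [0, 3.3333]: (1/2)[(27 - 7) + (27 - 17)](3.3333) = 50.

50.00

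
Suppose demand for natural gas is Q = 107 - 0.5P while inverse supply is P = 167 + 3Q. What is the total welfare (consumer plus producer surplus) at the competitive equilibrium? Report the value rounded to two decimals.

Rewriting demand in inverse form: P = 214 - 2Q.
Equilibrium: 214 - 2Q = 167 + 3Q, so Q* = 9.4 and P* = 195.2.
CS = (1/2)(9.4)(18.8) = 88.36 and PS = (1/2)(9.4)(28.2) = 132.54, so total surplus = 220.9.

220.90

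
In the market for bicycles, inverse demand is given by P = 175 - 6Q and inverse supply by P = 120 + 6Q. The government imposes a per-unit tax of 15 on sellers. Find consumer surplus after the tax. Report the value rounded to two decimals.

33.33

Pre-tax equilibrium: 175 - 6Q = 120 + 6Q gives Q* = 4.5833, P* = 147.5.
A tax on sellers shifts supply up by 15: 175 - 6Q = 120 + 6Q + 15, so Q_t = 3.3333. Buyers pay P_b = 155; sellers receive P_s = P_b - 15 = 140.
CS = (1/2)(Q_t)(175 - P_b) = (1/2)(3.3333)(20) = 33.3333.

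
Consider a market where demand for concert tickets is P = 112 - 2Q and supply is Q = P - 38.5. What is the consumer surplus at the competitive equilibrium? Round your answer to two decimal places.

600.25

Rewriting supply in inverse form: P = 38.5 + Q.
Set 112 - 2Q = 38.5 + Q, which gives 73.5 = 3Q, so Q* = 24.5 and P* = 112 - 2(24.5) = 63.
Consumer surplus is the triangle under demand above P*: (1/2)(24.5)(112 - 63) = (1/2)(24.5)(49) = 600.25.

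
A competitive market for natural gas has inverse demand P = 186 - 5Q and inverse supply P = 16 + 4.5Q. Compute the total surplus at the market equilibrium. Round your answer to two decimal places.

1521.05

Set 186 - 5Q = 16 + 4.5Q, which gives 170 = 9.5Q, so Q* = 17.8947 and P* = 186 - 5(17.8947) = 96.5263.
Total surplus is the full triangle between the curves from 0 to Q*: (1/2)(17.8947)(186 - 16) = 1521.0526.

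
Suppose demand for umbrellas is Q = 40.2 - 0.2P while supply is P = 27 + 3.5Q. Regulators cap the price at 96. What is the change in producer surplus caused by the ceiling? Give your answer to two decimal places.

Rewriting demand in inverse form: P = 201 - 5Q.
Without the control, 201 - 5Q = 27 + 3.5Q so Q* = 20.4706 and P* = 98.6471.
At P = 96, sellers supply (96 - 27)/3.5 = 19.7143 while buyers want more, so the quantity traded is 19.7143 at price 96.
PS goes from (1/2)(20.4706)(71.6471) = 733.3287 to 680.1429 (computed as (96 - 27)(19.7143) - (1/2)(3.5)(19.7143)^2), a change of -53.1859.

-53.19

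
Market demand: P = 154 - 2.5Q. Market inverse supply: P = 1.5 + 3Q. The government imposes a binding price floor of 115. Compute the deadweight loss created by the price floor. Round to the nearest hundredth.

404.44

Without the control, 154 - 2.5Q = 1.5 + 3Q so Q* = 27.7273 and P* = 84.6818.
At P = 115, buyers demand (154 - 115)/2.5 = 15.6 while sellers would supply more, so the quantity traded is 15.6 at price 115.
The lost-trades triangle has base Q* - 15.6 = 12.1273 and height equal to the gap between the curves at Q = 15.6, which is 115 - 48.3 = 66.7. DWL = (1/2)(12.1273)(66.7) = 404.4445.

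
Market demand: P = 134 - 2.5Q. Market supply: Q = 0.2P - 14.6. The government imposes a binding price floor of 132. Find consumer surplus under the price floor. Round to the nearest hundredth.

0.80

Rewriting supply in inverse form: P = 73 + 5Q.
Without the control, 134 - 2.5Q = 73 + 5Q so Q* = 8.1333 and P* = 113.6667.
At the floor price 132, quantity demanded is (134 - 132)/2.5 = 0.8; demand is the short side, so Q = 0.8 trades at P = 132.
CS is the triangle under demand above 132: (1/2)(0.8)(134 - 132) = 0.8.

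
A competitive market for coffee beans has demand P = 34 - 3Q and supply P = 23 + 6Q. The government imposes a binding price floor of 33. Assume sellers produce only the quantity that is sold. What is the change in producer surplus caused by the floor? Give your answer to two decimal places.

Without the control, 34 - 3Q = 23 + 6Q so Q* = 1.2222 and P* = 30.3333.
At P = 33, buyers demand (34 - 33)/3 = 0.3333 while sellers would supply more, so the quantity traded is 0.3333 at price 33.
PS goes from (1/2)(1.2222)(7.3333) = 4.4815 to 3 (computed as (33 - 23)(0.3333) - (1/2)(6)(0.3333)^2), a change of -1.4815.

-1.48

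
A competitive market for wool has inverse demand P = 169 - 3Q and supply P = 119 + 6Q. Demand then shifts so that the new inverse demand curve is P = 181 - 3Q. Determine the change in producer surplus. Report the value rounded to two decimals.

Initial equilibrium: Q_0 = 5.5556, P_0 = 152.3333; CS_0 = (1/2)(5.5556)(16.6667) = 46.2963, PS_0 = (1/2)(5.5556)(33.3333) = 92.5926.
New equilibrium: 181 - 3Q = 119 + 6Q gives Q_1 = 6.8889, P_1 = 160.3333; CS_1 = 71.1852, PS_1 = 142.3704.
Change in producer surplus = 142.3704 - 92.5926 = 49.7778.

49.78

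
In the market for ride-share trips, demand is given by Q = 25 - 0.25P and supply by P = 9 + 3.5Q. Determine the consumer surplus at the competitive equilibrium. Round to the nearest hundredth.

Rewriting demand in inverse form: P = 100 - 4Q.
Equilibrium: 100 - 4Q = 9 + 3.5Q, so Q* = 12.1333 and P* = 51.4667.
CS is the area between the demand curve and P* from 0 to Q*: (1/2)(12.1333)(48.5333) = 294.4356.

294.44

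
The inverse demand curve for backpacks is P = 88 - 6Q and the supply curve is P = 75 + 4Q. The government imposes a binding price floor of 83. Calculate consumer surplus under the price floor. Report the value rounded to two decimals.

Free-market equilibrium: 88 - 6Q = 75 + 4Q gives Q* = 1.3, P* = 80.2.
At the floor price 83, quantity demanded is (88 - 83)/6 = 0.8333; demand is the short side, so Q = 0.8333 trades at P = 83.
CS is the triangle under demand above 83: (1/2)(0.8333)(88 - 83) = 2.0833.

2.08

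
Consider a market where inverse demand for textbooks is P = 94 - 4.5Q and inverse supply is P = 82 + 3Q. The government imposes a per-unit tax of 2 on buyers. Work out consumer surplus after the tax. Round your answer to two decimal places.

Without the tax, 94 - 4.5Q = 82 + 3Q so Q* = 1.6 and P* = 86.8.
A tax on buyers shifts demand down by 2: (94 - 2) - 4.5Q = 82 + 3Q, so Q_t = 1.3333. Buyers pay P_b = 88; sellers receive P_s = P_b - 2 = 86.
CS = (1/2)(Q_t)(94 - P_b) = (1/2)(1.3333)(6) = 4.

4.00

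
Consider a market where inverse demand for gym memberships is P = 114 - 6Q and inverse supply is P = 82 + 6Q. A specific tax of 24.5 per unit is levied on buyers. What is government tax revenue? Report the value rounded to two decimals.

15.31

Without the tax, 114 - 6Q = 82 + 6Q so Q* = 2.6667 and P* = 98.
A tax on buyers shifts demand down by 24.5: (114 - 24.5) - 6Q = 82 + 6Q, so Q_t = 0.625. Buyers pay P_b = 110.25; sellers receive P_s = P_b - 24.5 = 85.75.
Tax revenue = t x Q_t = 24.5 x 0.625 = 15.3125.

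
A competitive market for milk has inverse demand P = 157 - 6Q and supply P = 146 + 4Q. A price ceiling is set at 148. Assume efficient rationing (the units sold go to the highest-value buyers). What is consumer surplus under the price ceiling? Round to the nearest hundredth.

3.75

Free-market equilibrium: 157 - 6Q = 146 + 4Q gives Q* = 1.1, P* = 150.4.
At P = 148, sellers supply (148 - 146)/4 = 0.5 while buyers want more, so the quantity traded is 0.5 at price 148.
The demand price at Q = 0.5 is 154. CS is the trapezoid between demand and 148 over [0, 0.5]: (1/2)[(157 - 148) + (154 - 148)](0.5) = 3.75.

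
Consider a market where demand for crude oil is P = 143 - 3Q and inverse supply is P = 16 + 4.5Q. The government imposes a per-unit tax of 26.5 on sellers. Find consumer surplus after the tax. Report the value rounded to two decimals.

Pre-tax equilibrium: 143 - 3Q = 16 + 4.5Q gives Q* = 16.9333, P* = 92.2.
With the tax, sellers need 26.5 more per unit: 143 - 3Q = 16 + 4.5Q + 26.5, so Q_t = 13.4. Buyers pay P_b = 102.8; sellers receive P_s = P_b - 26.5 = 76.3.
Consumer surplus is the triangle under demand above P_b: (1/2)(13.4)(143 - 102.8) = 269.34.

269.34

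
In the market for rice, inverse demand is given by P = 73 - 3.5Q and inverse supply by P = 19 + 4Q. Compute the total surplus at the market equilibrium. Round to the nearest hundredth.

Equilibrium: 73 - 3.5Q = 19 + 4Q, so Q* = 7.2 and P* = 47.8.
CS = (1/2)(7.2)(25.2) = 90.72 and PS = (1/2)(7.2)(28.8) = 103.68, so total surplus = 194.4.

194.40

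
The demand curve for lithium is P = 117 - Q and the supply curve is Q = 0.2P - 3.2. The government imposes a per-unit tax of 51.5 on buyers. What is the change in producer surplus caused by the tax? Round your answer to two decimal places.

Rewriting supply in inverse form: P = 16 + 5Q.
Pre-tax equilibrium: 117 - Q = 16 + 5Q gives Q* = 16.8333, P* = 100.1667.
With the tax, buyers' net willingness to pay falls by 51.5: (117 - 51.5) - Q = 16 + 5Q, so Q_t = 8.25. Buyers pay P_b = 108.75; sellers receive P_s = P_b - 51.5 = 57.25.
PS falls from (1/2)(16.8333)(84.1667) = 708.4028 to (1/2)(8.25)(41.25) = 170.1562, a change of -538.2465.

-538.25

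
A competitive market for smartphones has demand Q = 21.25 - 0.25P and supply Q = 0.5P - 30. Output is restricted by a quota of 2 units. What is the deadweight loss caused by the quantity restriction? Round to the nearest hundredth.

14.08

Rewriting demand in inverse form: P = 85 - 4Q.
Rewriting supply in inverse form: P = 60 + 2Q.
Without the quota, 85 - 4Q = 60 + 2Q gives Q* = 4.1667.
At Q = 2 the demand price is 85 - 4(2) = 77 and the supply price is 60 + 2(2) = 64.
DWL = (1/2)(gap between curves at 2) x (Q* - 2) = (1/2)(13)(2.1667) = 14.0833.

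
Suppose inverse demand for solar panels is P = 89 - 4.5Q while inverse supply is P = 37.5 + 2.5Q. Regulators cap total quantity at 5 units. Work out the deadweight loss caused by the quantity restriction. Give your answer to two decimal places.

Without the quota, 89 - 4.5Q = 37.5 + 2.5Q gives Q* = 7.3571.
At Q = 5 the demand price is 89 - 4.5(5) = 66.5 and the supply price is 37.5 + 2.5(5) = 50.
DWL = (1/2)(gap between curves at 5) x (Q* - 5) = (1/2)(16.5)(2.3571) = 19.4464.

19.45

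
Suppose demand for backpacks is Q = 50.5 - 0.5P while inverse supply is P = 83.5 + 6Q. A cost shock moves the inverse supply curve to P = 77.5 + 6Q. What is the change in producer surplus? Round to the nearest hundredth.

Rewriting demand in inverse form: P = 101 - 2Q.
Initial equilibrium: Q_0 = 2.1875, P_0 = 96.625; CS_0 = (1/2)(2.1875)(4.375) = 4.7852, PS_0 = (1/2)(2.1875)(13.125) = 14.3555.
New equilibrium: 101 - 2Q = 77.5 + 6Q gives Q_1 = 2.9375, P_1 = 95.125; CS_1 = 8.6289, PS_1 = 25.8867.
Change in producer surplus = 25.8867 - 14.3555 = 11.5312.

11.53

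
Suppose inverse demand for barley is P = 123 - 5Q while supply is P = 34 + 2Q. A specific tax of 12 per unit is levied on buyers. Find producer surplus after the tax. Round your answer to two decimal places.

121.00

Pre-tax equilibrium: 123 - 5Q = 34 + 2Q gives Q* = 12.7143, P* = 59.4286.
A tax on buyers shifts demand down by 12: (123 - 12) - 5Q = 34 + 2Q, so Q_t = 11. Buyers pay P_b = 68; sellers receive P_s = P_b - 12 = 56.
Producer surplus is the triangle above supply below P_s: (1/2)(11)(56 - 34) = 121.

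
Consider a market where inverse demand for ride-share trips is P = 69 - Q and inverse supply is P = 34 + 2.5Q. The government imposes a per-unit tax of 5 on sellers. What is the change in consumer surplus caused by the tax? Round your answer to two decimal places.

-13.27

Without the tax, 69 - Q = 34 + 2.5Q so Q* = 10 and P* = 59.
With the tax, sellers need 5 more per unit: 69 - Q = 34 + 2.5Q + 5, so Q_t = 8.5714. Buyers pay P_b = 60.4286; sellers receive P_s = P_b - 5 = 55.4286.
Consumers lose the trapezoid between P* and P_b out to Q_t plus the triangle from Q_t to Q*: change in CS = 36.7347 - 50 = -13.2653.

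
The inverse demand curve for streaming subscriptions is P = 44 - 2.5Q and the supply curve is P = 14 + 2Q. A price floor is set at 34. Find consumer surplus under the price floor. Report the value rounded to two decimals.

Without the control, 44 - 2.5Q = 14 + 2Q so Q* = 6.6667 and P* = 27.3333.
At the floor price 34, quantity demanded is (44 - 34)/2.5 = 4; demand is the short side, so Q = 4 trades at P = 34.
CS is the triangle under demand above 34: (1/2)(4)(44 - 34) = 20.

20.00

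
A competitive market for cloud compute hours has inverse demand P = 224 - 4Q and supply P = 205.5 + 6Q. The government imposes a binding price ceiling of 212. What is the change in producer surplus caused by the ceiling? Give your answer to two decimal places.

Without the control, 224 - 4Q = 205.5 + 6Q so Q* = 1.85 and P* = 216.6.
At the ceiling price 212, quantity supplied is (212 - 205.5)/6 = 1.0833; supply is the short side, so Q = 1.0833 trades at P = 212.
PS goes from (1/2)(1.85)(11.1) = 10.2675 to 3.5208 (computed as (212 - 205.5)(1.0833) - (1/2)(6)(1.0833)^2), a change of -6.7467.

-6.75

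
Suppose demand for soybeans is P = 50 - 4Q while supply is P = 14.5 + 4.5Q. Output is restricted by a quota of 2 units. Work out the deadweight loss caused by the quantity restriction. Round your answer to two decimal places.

Unrestricted equilibrium: Q* = (50 - 14.5)/(4 + 4.5) = 4.1765.
At Q = 2 the demand price is 50 - 4(2) = 42 and the supply price is 14.5 + 4.5(2) = 23.5.
Deadweight loss is the triangle between the curves from 2 to 4.1765: (1/2)(42 - 23.5)(4.1765 - 2) = 20.1324.

20.13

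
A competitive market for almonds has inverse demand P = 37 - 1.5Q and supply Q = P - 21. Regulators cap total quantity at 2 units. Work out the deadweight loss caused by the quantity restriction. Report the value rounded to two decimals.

24.20

Rewriting supply in inverse form: P = 21 + Q.
Without the quota, 37 - 1.5Q = 21 + Q gives Q* = 6.4.
At Q = 2 the demand price is 37 - 1.5(2) = 34 and the supply price is 21 + (2) = 23.
Deadweight loss is the triangle between the curves from 2 to 6.4: (1/2)(34 - 23)(6.4 - 2) = 24.2.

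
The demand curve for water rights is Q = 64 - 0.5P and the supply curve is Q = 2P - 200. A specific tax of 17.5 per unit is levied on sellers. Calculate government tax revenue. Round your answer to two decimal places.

73.50

Rewriting demand in inverse form: P = 128 - 2Q.
Rewriting supply in inverse form: P = 100 + 0.5Q.
Without the tax, 128 - 2Q = 100 + 0.5Q so Q* = 11.2 and P* = 105.6.
A tax on sellers shifts supply up by 17.5: 128 - 2Q = 100 + 0.5Q + 17.5, so Q_t = 4.2. Buyers pay P_b = 119.6; sellers receive P_s = P_b - 17.5 = 102.1.
Revenue is the tax times quantity traded: 17.5 x 4.2 = 73.5.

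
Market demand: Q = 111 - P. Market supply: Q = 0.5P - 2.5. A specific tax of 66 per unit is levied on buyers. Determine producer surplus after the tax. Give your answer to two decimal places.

177.78

Rewriting demand in inverse form: P = 111 - Q.
Rewriting supply in inverse form: P = 5 + 2Q.
Without the tax, 111 - Q = 5 + 2Q so Q* = 35.3333 and P* = 75.6667.
A tax on buyers shifts demand down by 66: (111 - 66) - Q = 5 + 2Q, so Q_t = 13.3333. Buyers pay P_b = 97.6667; sellers receive P_s = P_b - 66 = 31.6667.
Producer surplus is the triangle above supply below P_s: (1/2)(13.3333)(31.6667 - 5) = 177.7778.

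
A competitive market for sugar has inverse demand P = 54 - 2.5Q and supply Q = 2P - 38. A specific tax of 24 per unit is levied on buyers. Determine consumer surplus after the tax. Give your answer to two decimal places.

16.81

Rewriting supply in inverse form: P = 19 + 0.5Q.
Without the tax, 54 - 2.5Q = 19 + 0.5Q so Q* = 11.6667 and P* = 24.8333.
With the tax, buyers' net willingness to pay falls by 24: (54 - 24) - 2.5Q = 19 + 0.5Q, so Q_t = 3.6667. Buyers pay P_b = 44.8333; sellers receive P_s = P_b - 24 = 20.8333.
CS = (1/2)(Q_t)(54 - P_b) = (1/2)(3.6667)(9.1667) = 16.8056.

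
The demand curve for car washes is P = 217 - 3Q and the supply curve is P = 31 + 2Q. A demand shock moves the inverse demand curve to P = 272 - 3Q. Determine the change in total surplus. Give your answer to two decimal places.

Initial equilibrium: Q_0 = 37.2, P_0 = 105.4; CS_0 = (1/2)(37.2)(111.6) = 2075.76, PS_0 = (1/2)(37.2)(74.4) = 1383.84.
New equilibrium: 272 - 3Q = 31 + 2Q gives Q_1 = 48.2, P_1 = 127.4; CS_1 = 3484.86, PS_1 = 2323.24.
Change in total surplus = (3484.86 + 2323.24) - (2075.76 + 1383.84) = 2348.5.

2348.50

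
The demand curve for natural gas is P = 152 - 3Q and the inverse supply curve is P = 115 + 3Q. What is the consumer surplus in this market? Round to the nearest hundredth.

57.04

Setting demand equal to supply, 37 = 6Q, so Q* = 6.1667 and P* = 133.5.
Consumer surplus is the triangle under demand above P*: (1/2)(6.1667)(152 - 133.5) = (1/2)(6.1667)(18.5) = 57.0417.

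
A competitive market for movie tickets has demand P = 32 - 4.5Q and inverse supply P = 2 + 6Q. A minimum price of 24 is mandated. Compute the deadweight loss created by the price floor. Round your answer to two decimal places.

6.12

Without the control, 32 - 4.5Q = 2 + 6Q so Q* = 2.8571 and P* = 19.1429.
At P = 24, buyers demand (32 - 24)/4.5 = 1.7778 while sellers would supply more, so the quantity traded is 1.7778 at price 24.
At Q = 1.7778 the demand price is 24 and the supply price is 12.6667. Deadweight loss is the triangle between the curves from 1.7778 to 2.8571: (1/2)(24 - 12.6667)(2.8571 - 1.7778) = 6.1164.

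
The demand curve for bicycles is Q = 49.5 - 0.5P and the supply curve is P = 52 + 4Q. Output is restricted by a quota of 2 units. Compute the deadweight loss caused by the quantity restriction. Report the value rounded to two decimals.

102.08

Rewriting demand in inverse form: P = 99 - 2Q.
Unrestricted equilibrium: Q* = (99 - 52)/(2 + 4) = 7.8333.
At Q = 2 the demand price is 99 - 2(2) = 95 and the supply price is 52 + 4(2) = 60.
Deadweight loss is the triangle between the curves from 2 to 7.8333: (1/2)(95 - 60)(7.8333 - 2) = 102.0833.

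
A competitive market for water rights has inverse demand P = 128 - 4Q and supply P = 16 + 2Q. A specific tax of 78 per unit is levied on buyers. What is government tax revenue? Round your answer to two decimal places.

Without the tax, 128 - 4Q = 16 + 2Q so Q* = 18.6667 and P* = 53.3333.
With the tax, buyers' net willingness to pay falls by 78: (128 - 78) - 4Q = 16 + 2Q, so Q_t = 5.6667. Buyers pay P_b = 105.3333; sellers receive P_s = P_b - 78 = 27.3333.
Tax revenue = t x Q_t = 78 x 5.6667 = 442.

442.00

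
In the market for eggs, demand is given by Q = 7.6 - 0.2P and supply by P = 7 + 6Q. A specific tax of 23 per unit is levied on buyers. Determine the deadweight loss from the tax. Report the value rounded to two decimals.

Rewriting demand in inverse form: P = 38 - 5Q.
Pre-tax equilibrium: 38 - 5Q = 7 + 6Q gives Q* = 2.8182, P* = 23.9091.
With the tax, buyers' net willingness to pay falls by 23: (38 - 23) - 5Q = 7 + 6Q, so Q_t = 0.7273. Buyers pay P_b = 34.3636; sellers receive P_s = P_b - 23 = 11.3636.
The welfare triangle lost has base Q* - Q_t = 2.0909 and height t = 23, so DWL = (1/2)(2.0909)(23) = 24.0455.

24.05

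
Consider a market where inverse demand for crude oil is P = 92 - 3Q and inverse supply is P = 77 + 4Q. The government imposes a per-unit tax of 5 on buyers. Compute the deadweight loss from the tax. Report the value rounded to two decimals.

1.79

Without the tax, 92 - 3Q = 77 + 4Q so Q* = 2.1429 and P* = 85.5714.
A tax on buyers shifts demand down by 5: (92 - 5) - 3Q = 77 + 4Q, so Q_t = 1.4286. Buyers pay P_b = 87.7143; sellers receive P_s = P_b - 5 = 82.7143.
The welfare triangle lost has base Q* - Q_t = 0.7143 and height t = 5, so DWL = (1/2)(0.7143)(5) = 1.7857.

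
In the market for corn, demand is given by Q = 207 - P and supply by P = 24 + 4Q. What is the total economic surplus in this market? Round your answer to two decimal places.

3348.90

Rewriting demand in inverse form: P = 207 - Q.
Setting demand equal to supply, 183 = 5Q, so Q* = 36.6 and P* = 170.4.
CS = (1/2)(36.6)(36.6) = 669.78 and PS = (1/2)(36.6)(146.4) = 2679.12, so total surplus = 3348.9.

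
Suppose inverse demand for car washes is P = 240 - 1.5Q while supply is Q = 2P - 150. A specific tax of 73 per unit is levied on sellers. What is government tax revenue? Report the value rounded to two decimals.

3358.00

Rewriting supply in inverse form: P = 75 + 0.5Q.
Pre-tax equilibrium: 240 - 1.5Q = 75 + 0.5Q gives Q* = 82.5, P* = 116.25.
A tax on sellers shifts supply up by 73: 240 - 1.5Q = 75 + 0.5Q + 73, so Q_t = 46. Buyers pay P_b = 171; sellers receive P_s = P_b - 73 = 98.
Revenue is the tax times quantity traded: 73 x 46 = 3358.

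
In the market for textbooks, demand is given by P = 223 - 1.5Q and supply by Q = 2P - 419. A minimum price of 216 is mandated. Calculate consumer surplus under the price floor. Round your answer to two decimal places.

Rewriting supply in inverse form: P = 209.5 + 0.5Q.
Free-market equilibrium: 223 - 1.5Q = 209.5 + 0.5Q gives Q* = 6.75, P* = 212.875.
At the floor price 216, quantity demanded is (223 - 216)/1.5 = 4.6667; demand is the short side, so Q = 4.6667 trades at P = 216.
CS is the triangle under demand above 216: (1/2)(4.6667)(223 - 216) = 16.3333.

16.33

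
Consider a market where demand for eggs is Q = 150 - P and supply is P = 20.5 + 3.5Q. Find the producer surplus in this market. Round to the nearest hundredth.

Rewriting demand in inverse form: P = 150 - Q.
Equilibrium: 150 - Q = 20.5 + 3.5Q, so Q* = 28.7778 and P* = 121.2222.
PS is the area between P* and the supply curve from 0 to Q*: (1/2)(28.7778)(100.7222) = 1449.2809.

1449.28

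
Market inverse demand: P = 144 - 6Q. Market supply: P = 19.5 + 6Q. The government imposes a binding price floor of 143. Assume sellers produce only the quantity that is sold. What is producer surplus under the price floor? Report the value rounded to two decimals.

20.50

Without the control, 144 - 6Q = 19.5 + 6Q so Q* = 10.375 and P* = 81.75.
At the floor price 143, quantity demanded is (144 - 143)/6 = 0.1667; demand is the short side, so Q = 0.1667 trades at P = 143.
The supply price at Q = 0.1667 is 20.5. PS is the trapezoid between 143 and supply over [0, 0.1667]: (1/2)[(143 - 19.5) + (143 - 20.5)](0.1667) = 20.5.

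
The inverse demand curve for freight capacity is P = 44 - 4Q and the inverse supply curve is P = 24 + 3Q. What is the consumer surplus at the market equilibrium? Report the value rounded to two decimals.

16.33

Set 44 - 4Q = 24 + 3Q, which gives 20 = 7Q, so Q* = 2.8571 and P* = 44 - 4(2.8571) = 32.5714.
The demand choke price is 44, so CS = (1/2)(Q*)(44 - P*) = (1/2)(2.8571)(11.4286) = 16.3265.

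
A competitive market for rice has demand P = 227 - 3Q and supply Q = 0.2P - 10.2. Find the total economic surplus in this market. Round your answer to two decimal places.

1936.00

Rewriting supply in inverse form: P = 51 + 5Q.
Set 227 - 3Q = 51 + 5Q, which gives 176 = 8Q, so Q* = 22 and P* = 227 - 3(22) = 161.
CS = (1/2)(22)(66) = 726 and PS = (1/2)(22)(110) = 1210, so total surplus = 1936.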